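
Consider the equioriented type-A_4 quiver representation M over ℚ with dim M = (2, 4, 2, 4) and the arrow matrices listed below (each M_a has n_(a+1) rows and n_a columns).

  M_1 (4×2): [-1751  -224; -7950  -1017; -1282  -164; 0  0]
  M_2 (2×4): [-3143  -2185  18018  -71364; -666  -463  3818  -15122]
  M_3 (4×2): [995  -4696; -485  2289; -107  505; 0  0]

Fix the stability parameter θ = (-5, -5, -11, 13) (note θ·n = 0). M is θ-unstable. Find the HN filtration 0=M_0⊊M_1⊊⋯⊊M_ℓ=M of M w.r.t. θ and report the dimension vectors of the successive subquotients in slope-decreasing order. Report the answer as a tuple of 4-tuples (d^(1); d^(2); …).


Barcode: M ≅ I[1,4]^2, I[2,2]^2, I[4,4]^2. HN layers by μ_θ (3 steps, strictly decreasing):
  μ^(1)=13; μ^(2)=-5; μ^(3)=-7

((0, 0, 0, 4); (0, 2, 0, 0); (2, 2, 2, 0))


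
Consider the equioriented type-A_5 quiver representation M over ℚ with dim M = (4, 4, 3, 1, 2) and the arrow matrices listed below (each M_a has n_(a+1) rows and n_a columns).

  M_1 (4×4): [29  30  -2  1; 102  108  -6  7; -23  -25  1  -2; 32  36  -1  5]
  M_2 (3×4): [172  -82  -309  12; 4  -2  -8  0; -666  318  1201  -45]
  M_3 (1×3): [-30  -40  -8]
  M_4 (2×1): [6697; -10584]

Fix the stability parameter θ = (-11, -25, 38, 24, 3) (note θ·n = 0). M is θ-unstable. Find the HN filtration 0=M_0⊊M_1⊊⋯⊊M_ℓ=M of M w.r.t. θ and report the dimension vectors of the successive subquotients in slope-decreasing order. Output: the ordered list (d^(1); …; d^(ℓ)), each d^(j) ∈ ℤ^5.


Via rank(M_{q-1}∘⋯∘M_p): M ≅ I[1,2], I[1,3]^2, I[1,5], I[5,5].
μ_θ-semistable layers: μ^(1)=38; μ^(2)=65/3; μ^(3)=3; μ^(4)=-18

((0, 0, 2, 0, 0); (0, 0, 1, 1, 1); (0, 0, 0, 0, 1); (4, 4, 0, 0, 0))


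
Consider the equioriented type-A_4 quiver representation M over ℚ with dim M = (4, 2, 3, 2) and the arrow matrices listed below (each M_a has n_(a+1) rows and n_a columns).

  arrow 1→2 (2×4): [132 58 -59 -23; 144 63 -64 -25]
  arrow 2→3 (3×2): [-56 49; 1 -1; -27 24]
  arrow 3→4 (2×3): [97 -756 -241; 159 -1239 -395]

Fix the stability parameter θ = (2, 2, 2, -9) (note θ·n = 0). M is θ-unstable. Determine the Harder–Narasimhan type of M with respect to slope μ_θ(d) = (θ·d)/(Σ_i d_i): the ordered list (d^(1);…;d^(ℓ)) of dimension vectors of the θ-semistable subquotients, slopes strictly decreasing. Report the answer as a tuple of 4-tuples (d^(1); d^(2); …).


Barcode: M ≅ I[1,1]^2, I[1,3], I[1,4], I[3,4]. HN layers by μ_θ (3 steps, strictly decreasing):
  μ^(1)=2; μ^(2)=-3/4; μ^(3)=-7/2

((3, 1, 1, 0); (1, 1, 1, 1); (0, 0, 1, 1))


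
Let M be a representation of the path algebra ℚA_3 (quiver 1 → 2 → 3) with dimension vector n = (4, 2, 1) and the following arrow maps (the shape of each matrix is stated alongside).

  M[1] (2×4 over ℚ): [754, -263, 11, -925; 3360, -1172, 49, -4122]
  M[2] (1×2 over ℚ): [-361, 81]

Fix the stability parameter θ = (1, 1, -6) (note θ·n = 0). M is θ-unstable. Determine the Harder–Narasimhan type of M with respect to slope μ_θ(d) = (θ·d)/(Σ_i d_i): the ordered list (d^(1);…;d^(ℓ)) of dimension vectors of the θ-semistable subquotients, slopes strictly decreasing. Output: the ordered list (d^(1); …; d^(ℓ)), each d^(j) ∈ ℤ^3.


Via rank(M_{q-1}∘⋯∘M_p): M ≅ I[1,1]^2, I[1,2], I[1,3].
μ_θ-semistable layers: μ^(1)=1; μ^(2)=-4/3

((3, 1, 0); (1, 1, 1))


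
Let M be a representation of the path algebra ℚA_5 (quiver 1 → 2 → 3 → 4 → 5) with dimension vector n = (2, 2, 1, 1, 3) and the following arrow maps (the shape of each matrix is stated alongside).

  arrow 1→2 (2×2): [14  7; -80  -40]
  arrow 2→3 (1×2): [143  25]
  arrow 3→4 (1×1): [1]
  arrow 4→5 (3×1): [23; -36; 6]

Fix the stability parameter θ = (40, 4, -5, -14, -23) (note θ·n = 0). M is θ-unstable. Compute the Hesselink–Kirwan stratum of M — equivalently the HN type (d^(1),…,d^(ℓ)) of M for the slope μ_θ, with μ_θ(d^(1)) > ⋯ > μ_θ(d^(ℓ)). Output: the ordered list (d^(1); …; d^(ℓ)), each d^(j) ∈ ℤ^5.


Barcode: M ≅ I[1,1], I[1,5], I[2,2], I[5,5]^2. HN layers by μ_θ (4 steps, strictly decreasing):
  μ^(1)=40; μ^(2)=4; μ^(3)=2/5; μ^(4)=-23

((1, 0, 0, 0, 0); (0, 1, 0, 0, 0); (1, 1, 1, 1, 1); (0, 0, 0, 0, 2))


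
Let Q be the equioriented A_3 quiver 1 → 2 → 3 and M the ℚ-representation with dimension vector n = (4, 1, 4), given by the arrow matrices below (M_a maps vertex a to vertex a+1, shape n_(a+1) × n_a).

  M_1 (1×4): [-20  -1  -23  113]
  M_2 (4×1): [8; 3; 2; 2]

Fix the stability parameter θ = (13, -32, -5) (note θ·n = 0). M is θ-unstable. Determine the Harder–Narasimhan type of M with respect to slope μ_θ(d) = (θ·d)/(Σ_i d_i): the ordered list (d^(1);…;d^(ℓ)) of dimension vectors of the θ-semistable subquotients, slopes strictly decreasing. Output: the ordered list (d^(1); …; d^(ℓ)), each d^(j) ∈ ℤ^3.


Barcode: M ≅ I[1,1]^3, I[1,3], I[3,3]^3. HN layers by μ_θ (3 steps, strictly decreasing):
  μ^(1)=13; μ^(2)=-5; μ^(3)=-19/2

((3, 0, 0); (0, 0, 4); (1, 1, 0))


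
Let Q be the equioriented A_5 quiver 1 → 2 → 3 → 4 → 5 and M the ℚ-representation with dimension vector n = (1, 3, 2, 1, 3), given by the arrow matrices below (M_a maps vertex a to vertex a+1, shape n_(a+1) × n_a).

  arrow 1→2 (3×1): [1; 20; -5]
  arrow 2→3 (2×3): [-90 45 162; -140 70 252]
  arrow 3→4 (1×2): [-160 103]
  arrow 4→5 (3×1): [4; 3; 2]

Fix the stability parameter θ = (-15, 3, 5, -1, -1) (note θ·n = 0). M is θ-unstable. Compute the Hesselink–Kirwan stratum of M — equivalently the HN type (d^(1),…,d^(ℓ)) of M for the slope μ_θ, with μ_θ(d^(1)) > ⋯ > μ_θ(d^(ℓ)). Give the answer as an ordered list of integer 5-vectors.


Barcode: M ≅ I[1,2], I[2,2], I[2,5], I[3,3], I[5,5]^2. HN layers by μ_θ (5 steps, strictly decreasing):
  μ^(1)=5; μ^(2)=3; μ^(3)=3/2; μ^(4)=-1; μ^(5)=-15

((0, 0, 1, 0, 0); (0, 2, 0, 0, 0); (0, 1, 1, 1, 1); (0, 0, 0, 0, 2); (1, 0, 0, 0, 0))


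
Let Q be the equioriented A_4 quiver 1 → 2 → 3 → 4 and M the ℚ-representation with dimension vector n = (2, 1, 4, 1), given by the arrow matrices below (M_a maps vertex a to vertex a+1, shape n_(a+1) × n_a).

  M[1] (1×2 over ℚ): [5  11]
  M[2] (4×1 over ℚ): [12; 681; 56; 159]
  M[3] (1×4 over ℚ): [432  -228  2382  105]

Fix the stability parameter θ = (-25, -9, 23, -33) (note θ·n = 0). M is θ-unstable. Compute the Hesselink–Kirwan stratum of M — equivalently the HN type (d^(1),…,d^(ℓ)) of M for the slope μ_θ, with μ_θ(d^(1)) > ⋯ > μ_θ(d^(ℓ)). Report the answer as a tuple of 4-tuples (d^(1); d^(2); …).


Via rank(M_{q-1}∘⋯∘M_p): M ≅ I[1,1], I[1,4], I[3,3]^3.
μ_θ-semistable layers: μ^(1)=23; μ^(2)=-5; μ^(3)=-9; μ^(4)=-25

((0, 0, 3, 0); (0, 0, 1, 1); (0, 1, 0, 0); (2, 0, 0, 0))


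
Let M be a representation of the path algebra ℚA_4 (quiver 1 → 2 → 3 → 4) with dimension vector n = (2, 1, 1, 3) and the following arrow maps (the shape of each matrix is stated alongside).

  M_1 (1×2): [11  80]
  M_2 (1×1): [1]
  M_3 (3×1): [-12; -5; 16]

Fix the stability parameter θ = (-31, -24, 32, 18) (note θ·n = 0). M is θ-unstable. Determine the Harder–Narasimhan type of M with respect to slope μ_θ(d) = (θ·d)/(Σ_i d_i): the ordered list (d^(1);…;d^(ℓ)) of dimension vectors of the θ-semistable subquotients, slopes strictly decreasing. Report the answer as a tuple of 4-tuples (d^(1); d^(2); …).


Via rank(M_{q-1}∘⋯∘M_p): M ≅ I[1,1], I[1,4], I[4,4]^2.
μ_θ-semistable layers: μ^(1)=25; μ^(2)=18; μ^(3)=-24; μ^(4)=-31

((0, 0, 1, 1); (0, 0, 0, 2); (0, 1, 0, 0); (2, 0, 0, 0))


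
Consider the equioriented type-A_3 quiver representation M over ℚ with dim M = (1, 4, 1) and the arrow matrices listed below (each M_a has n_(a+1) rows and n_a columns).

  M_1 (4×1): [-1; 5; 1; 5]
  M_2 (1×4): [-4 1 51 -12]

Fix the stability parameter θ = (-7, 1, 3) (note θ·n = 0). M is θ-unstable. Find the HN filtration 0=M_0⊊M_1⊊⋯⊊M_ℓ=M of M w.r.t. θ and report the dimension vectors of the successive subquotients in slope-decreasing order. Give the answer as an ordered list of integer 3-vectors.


Interval decomposition of M: I[1,2], I[2,2]^2, I[2,3].
HN type (ℓ=3): μ^(1)=3; μ^(2)=1; μ^(3)=-7

((0, 0, 1); (0, 4, 0); (1, 0, 0))


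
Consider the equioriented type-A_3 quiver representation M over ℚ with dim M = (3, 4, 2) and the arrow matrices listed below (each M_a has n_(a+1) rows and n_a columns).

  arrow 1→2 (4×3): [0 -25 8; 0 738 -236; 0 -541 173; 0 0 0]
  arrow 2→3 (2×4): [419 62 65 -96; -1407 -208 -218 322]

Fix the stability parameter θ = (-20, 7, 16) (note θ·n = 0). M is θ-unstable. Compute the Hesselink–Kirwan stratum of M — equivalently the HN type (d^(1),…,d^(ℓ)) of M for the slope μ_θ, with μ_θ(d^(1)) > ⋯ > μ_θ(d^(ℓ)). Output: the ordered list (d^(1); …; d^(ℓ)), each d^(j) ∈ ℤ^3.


Interval decomposition of M: I[1,1], I[1,3]^2, I[2,2]^2.
HN type (ℓ=3): μ^(1)=16; μ^(2)=7; μ^(3)=-20

((0, 0, 2); (0, 4, 0); (3, 0, 0))


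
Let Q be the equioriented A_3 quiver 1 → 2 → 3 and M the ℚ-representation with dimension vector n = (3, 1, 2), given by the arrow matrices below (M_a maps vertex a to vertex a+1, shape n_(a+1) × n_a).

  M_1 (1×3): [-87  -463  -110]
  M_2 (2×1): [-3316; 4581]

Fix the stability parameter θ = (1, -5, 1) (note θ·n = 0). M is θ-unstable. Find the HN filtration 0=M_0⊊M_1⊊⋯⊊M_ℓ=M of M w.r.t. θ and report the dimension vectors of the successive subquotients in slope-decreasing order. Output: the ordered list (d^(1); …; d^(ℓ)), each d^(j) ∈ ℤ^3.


Via rank(M_{q-1}∘⋯∘M_p): M ≅ I[1,1]^2, I[1,3], I[3,3].
μ_θ-semistable layers: μ^(1)=1; μ^(2)=-2

((2, 0, 2); (1, 1, 0))


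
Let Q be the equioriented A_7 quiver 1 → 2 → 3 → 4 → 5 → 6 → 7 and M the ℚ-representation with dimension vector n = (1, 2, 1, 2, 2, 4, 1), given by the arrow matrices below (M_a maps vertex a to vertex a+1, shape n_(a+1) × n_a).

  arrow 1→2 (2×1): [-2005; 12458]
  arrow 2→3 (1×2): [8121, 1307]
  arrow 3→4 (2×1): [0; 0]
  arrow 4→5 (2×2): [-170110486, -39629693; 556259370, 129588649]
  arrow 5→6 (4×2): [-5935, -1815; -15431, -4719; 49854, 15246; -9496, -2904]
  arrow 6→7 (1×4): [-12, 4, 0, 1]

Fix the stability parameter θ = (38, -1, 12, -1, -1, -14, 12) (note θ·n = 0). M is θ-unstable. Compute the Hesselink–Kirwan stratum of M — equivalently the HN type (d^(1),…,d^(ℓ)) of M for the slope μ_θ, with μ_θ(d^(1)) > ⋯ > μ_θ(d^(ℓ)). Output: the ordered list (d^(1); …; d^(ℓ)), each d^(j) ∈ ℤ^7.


Barcode: M ≅ I[1,3], I[2,2], I[4,5], I[4,6], I[6,6]^2, I[6,7]. HN layers by μ_θ (5 steps, strictly decreasing):
  μ^(1)=49/3; μ^(2)=12; μ^(3)=-1; μ^(4)=-16/3; μ^(5)=-14

((1, 1, 1, 0, 0, 0, 0); (0, 0, 0, 0, 0, 0, 1); (0, 1, 0, 1, 1, 0, 0); (0, 0, 0, 1, 1, 1, 0); (0, 0, 0, 0, 0, 3, 0))


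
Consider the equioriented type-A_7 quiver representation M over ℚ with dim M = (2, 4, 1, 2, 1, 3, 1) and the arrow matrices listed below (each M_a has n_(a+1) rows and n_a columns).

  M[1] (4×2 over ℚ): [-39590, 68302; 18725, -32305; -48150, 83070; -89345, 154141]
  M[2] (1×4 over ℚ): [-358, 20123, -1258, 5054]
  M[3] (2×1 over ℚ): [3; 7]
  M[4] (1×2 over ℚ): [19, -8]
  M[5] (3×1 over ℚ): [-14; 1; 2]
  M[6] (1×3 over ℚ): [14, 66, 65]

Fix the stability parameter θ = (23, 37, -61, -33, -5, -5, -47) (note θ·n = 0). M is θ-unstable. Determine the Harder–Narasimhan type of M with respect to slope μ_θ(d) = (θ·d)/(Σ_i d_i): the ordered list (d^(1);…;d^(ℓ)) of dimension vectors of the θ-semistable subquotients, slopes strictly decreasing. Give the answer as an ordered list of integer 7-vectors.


Interval decomposition of M: I[1,1], I[1,6], I[2,2]^3, I[4,4], I[6,6], I[6,7].
HN type (ℓ=6): μ^(1)=37; μ^(2)=23; μ^(3)=-5; μ^(4)=-17/2; μ^(5)=-26; μ^(6)=-33

((0, 3, 0, 0, 0, 0, 0); (1, 0, 0, 0, 0, 0, 0); (0, 0, 0, 0, 1, 2, 0); (1, 1, 1, 1, 0, 0, 0); (0, 0, 0, 0, 0, 1, 1); (0, 0, 0, 1, 0, 0, 0))


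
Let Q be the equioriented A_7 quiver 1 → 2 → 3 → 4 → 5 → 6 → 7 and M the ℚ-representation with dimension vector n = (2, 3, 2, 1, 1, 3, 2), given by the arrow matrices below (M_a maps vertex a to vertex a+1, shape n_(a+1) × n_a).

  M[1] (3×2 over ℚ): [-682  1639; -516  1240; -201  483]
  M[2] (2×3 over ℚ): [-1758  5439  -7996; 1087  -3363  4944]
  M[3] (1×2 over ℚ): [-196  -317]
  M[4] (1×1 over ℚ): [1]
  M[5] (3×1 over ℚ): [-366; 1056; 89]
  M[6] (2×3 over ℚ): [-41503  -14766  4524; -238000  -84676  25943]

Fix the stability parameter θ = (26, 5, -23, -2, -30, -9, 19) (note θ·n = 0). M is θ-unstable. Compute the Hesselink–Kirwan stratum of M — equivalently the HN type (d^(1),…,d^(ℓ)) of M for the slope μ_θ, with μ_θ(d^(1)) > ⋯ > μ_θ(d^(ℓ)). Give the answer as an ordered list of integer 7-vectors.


Barcode: M ≅ I[1,2], I[1,7], I[2,3], I[6,6], I[6,7]. HN layers by μ_θ (4 steps, strictly decreasing):
  μ^(1)=19; μ^(2)=31/2; μ^(3)=-11/2; μ^(4)=-9

((0, 0, 0, 0, 0, 0, 2); (1, 1, 0, 0, 0, 0, 0); (1, 1, 1, 1, 1, 1, 0); (0, 1, 1, 0, 0, 2, 0))


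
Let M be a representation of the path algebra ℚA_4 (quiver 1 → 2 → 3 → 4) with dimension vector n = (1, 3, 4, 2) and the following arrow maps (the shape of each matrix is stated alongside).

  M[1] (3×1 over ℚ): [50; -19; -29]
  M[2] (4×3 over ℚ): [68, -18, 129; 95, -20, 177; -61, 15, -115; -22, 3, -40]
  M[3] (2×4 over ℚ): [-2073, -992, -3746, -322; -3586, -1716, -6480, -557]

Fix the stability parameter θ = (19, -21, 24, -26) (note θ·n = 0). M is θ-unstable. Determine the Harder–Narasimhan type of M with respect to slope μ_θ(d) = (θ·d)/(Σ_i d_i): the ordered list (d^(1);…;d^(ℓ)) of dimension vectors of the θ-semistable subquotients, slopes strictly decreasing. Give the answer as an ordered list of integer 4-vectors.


Via rank(M_{q-1}∘⋯∘M_p): M ≅ I[1,4], I[2,3], I[2,4], I[3,3].
μ_θ-semistable layers: μ^(1)=24; μ^(2)=-1; μ^(3)=-21

((0, 0, 2, 0); (1, 1, 2, 2); (0, 2, 0, 0))


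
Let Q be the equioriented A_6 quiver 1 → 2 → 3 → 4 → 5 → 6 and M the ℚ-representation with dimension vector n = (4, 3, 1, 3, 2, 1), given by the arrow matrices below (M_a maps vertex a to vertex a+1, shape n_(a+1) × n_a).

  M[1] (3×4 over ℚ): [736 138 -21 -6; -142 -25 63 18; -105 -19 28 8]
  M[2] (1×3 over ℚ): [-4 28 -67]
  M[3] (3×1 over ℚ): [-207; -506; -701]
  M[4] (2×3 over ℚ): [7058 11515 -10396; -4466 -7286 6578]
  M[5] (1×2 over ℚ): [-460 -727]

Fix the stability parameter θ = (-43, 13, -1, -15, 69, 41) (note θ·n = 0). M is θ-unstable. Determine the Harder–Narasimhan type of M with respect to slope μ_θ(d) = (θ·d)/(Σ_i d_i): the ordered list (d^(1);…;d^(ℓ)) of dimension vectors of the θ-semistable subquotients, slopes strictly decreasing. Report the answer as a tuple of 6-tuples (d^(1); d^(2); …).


Interval decomposition of M: I[1,1], I[1,2]^2, I[1,4], I[4,5], I[4,6].
HN type (ℓ=6): μ^(1)=69; μ^(2)=55; μ^(3)=13; μ^(4)=-1; μ^(5)=-15; μ^(6)=-43

((0, 0, 0, 0, 1, 0); (0, 0, 0, 0, 1, 1); (0, 2, 0, 0, 0, 0); (0, 1, 1, 1, 0, 0); (0, 0, 0, 2, 0, 0); (4, 0, 0, 0, 0, 0))


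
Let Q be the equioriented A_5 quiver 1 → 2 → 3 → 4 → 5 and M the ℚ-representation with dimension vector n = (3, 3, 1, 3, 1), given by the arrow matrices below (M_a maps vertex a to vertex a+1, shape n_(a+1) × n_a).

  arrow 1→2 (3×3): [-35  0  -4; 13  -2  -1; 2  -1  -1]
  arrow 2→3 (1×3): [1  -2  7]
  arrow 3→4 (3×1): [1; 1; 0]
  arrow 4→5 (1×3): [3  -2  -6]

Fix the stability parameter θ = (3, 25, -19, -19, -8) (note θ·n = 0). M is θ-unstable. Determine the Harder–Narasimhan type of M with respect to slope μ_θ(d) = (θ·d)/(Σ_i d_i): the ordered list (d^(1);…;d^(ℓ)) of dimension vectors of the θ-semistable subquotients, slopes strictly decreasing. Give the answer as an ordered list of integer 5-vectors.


Interval decomposition of M: I[1,2]^2, I[1,5], I[4,4]^2.
HN type (ℓ=4): μ^(1)=25; μ^(2)=3; μ^(3)=-18/5; μ^(4)=-19

((0, 2, 0, 0, 0); (2, 0, 0, 0, 0); (1, 1, 1, 1, 1); (0, 0, 0, 2, 0))


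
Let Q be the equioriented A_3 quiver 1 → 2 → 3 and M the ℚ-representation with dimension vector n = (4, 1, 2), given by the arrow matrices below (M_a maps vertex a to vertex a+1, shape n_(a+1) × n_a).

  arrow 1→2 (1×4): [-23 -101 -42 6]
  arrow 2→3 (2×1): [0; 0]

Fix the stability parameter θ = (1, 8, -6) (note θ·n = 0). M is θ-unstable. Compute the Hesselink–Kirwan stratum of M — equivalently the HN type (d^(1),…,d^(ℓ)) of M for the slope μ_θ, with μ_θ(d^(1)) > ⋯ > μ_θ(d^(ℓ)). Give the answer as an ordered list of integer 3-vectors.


Interval decomposition of M: I[1,1]^3, I[1,2], I[3,3]^2.
HN type (ℓ=3): μ^(1)=8; μ^(2)=1; μ^(3)=-6

((0, 1, 0); (4, 0, 0); (0, 0, 2))


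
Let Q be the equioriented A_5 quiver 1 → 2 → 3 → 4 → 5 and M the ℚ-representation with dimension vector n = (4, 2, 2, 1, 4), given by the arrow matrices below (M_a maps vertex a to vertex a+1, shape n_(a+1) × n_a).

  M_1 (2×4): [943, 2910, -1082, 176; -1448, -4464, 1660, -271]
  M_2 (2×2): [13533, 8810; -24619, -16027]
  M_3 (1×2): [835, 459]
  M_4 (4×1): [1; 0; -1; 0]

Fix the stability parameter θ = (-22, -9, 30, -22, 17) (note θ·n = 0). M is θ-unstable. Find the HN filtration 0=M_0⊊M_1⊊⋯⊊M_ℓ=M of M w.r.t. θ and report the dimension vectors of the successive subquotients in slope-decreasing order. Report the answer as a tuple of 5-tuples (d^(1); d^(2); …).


Barcode: M ≅ I[1,1]^2, I[1,3], I[1,5], I[5,5]^3. HN layers by μ_θ (5 steps, strictly decreasing):
  μ^(1)=30; μ^(2)=17; μ^(3)=4; μ^(4)=-9; μ^(5)=-22

((0, 0, 1, 0, 0); (0, 0, 0, 0, 4); (0, 0, 1, 1, 0); (0, 2, 0, 0, 0); (4, 0, 0, 0, 0))


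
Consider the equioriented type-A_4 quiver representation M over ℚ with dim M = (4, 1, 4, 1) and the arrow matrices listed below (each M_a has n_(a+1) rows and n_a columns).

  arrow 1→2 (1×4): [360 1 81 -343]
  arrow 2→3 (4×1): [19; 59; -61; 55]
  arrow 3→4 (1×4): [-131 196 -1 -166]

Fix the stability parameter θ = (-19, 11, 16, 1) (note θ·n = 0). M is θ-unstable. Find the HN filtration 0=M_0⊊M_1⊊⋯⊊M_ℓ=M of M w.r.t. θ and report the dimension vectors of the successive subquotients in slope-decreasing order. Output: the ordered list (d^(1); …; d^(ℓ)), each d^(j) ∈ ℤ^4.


Barcode: M ≅ I[1,1]^3, I[1,4], I[3,3]^3. HN layers by μ_θ (3 steps, strictly decreasing):
  μ^(1)=16; μ^(2)=28/3; μ^(3)=-19

((0, 0, 3, 0); (0, 1, 1, 1); (4, 0, 0, 0))


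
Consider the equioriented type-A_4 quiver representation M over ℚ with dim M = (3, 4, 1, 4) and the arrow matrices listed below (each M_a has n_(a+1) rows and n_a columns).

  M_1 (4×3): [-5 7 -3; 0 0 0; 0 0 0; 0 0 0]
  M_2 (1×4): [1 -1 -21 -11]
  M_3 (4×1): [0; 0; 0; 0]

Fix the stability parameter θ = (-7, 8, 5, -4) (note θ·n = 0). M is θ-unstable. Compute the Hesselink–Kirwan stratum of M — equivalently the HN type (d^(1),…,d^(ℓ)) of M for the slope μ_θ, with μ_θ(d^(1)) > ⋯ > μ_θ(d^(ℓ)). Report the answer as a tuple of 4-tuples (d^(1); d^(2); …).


Barcode: M ≅ I[1,1]^2, I[1,3], I[2,2]^3, I[4,4]^4. HN layers by μ_θ (4 steps, strictly decreasing):
  μ^(1)=8; μ^(2)=13/2; μ^(3)=-4; μ^(4)=-7

((0, 3, 0, 0); (0, 1, 1, 0); (0, 0, 0, 4); (3, 0, 0, 0))


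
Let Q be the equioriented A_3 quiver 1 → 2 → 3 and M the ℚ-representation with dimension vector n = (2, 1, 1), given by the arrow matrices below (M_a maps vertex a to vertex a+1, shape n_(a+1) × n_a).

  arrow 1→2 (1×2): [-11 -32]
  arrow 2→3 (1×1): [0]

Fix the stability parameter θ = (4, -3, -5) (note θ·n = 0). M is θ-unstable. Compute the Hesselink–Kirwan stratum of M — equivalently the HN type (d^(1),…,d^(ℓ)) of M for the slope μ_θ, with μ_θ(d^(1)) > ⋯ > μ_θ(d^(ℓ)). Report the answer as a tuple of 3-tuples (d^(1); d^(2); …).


Via rank(M_{q-1}∘⋯∘M_p): M ≅ I[1,1], I[1,2], I[3,3].
μ_θ-semistable layers: μ^(1)=4; μ^(2)=1/2; μ^(3)=-5

((1, 0, 0); (1, 1, 0); (0, 0, 1))


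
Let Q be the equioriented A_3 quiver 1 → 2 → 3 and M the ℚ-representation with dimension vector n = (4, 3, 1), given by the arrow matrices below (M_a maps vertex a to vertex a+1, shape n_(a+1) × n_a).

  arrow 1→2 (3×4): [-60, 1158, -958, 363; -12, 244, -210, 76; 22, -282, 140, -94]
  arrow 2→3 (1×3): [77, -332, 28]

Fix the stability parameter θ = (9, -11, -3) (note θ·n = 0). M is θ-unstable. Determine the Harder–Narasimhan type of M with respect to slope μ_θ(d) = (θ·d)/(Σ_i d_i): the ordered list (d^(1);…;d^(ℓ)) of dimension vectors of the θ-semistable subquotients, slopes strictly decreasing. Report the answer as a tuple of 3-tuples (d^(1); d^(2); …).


Via rank(M_{q-1}∘⋯∘M_p): M ≅ I[1,1], I[1,2]^2, I[1,3].
μ_θ-semistable layers: μ^(1)=9; μ^(2)=-1; μ^(3)=-5/3

((1, 0, 0); (2, 2, 0); (1, 1, 1))


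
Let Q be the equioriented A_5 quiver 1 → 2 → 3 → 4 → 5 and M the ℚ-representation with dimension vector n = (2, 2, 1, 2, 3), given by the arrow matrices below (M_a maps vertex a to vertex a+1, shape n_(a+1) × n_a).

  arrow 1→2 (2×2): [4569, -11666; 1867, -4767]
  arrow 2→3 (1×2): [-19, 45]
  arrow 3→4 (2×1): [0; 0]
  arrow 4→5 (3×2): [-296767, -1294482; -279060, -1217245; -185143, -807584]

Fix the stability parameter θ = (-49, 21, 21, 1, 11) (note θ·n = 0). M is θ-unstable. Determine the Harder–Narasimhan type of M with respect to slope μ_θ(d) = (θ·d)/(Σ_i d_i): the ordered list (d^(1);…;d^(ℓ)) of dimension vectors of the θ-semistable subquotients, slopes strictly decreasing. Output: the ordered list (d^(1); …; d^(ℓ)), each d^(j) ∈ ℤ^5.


Via rank(M_{q-1}∘⋯∘M_p): M ≅ I[1,2], I[1,3], I[4,5]^2, I[5,5].
μ_θ-semistable layers: μ^(1)=21; μ^(2)=11; μ^(3)=1; μ^(4)=-49

((0, 2, 1, 0, 0); (0, 0, 0, 0, 3); (0, 0, 0, 2, 0); (2, 0, 0, 0, 0))


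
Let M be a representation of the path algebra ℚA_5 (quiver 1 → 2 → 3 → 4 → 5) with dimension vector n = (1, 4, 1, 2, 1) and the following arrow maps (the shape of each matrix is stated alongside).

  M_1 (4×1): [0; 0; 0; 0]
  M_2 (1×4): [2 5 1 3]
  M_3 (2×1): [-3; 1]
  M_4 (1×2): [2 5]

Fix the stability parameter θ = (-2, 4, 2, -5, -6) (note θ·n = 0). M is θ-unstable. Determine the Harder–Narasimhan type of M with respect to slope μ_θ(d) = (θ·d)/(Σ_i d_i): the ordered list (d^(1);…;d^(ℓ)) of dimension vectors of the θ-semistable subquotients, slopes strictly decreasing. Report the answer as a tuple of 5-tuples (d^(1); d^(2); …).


Barcode: M ≅ I[1,1], I[2,2]^3, I[2,5], I[4,4]. HN layers by μ_θ (4 steps, strictly decreasing):
  μ^(1)=4; μ^(2)=-5/4; μ^(3)=-2; μ^(4)=-5

((0, 3, 0, 0, 0); (0, 1, 1, 1, 1); (1, 0, 0, 0, 0); (0, 0, 0, 1, 0))


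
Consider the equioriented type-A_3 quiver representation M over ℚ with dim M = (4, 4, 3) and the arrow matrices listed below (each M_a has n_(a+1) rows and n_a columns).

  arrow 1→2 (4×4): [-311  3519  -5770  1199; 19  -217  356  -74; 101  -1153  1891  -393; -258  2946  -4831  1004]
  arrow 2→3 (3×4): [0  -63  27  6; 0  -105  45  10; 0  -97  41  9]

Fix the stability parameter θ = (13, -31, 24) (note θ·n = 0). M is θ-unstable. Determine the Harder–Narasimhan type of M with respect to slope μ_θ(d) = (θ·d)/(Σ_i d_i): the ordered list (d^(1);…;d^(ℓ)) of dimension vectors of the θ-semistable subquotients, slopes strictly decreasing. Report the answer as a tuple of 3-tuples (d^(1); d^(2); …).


Interval decomposition of M: I[1,2]^2, I[1,3]^2, I[3,3].
HN type (ℓ=2): μ^(1)=24; μ^(2)=-9

((0, 0, 3); (4, 4, 0))


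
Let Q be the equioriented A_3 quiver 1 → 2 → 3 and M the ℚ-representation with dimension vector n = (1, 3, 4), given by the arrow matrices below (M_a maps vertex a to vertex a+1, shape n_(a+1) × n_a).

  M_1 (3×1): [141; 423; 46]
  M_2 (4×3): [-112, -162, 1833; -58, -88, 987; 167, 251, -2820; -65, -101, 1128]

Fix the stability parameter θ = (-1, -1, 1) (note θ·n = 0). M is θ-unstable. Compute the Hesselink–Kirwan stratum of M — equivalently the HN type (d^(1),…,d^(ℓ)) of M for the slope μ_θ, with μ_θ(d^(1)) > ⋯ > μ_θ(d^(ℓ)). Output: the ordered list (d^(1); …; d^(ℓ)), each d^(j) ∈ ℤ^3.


Interval decomposition of M: I[1,2], I[2,3]^2, I[3,3]^2.
HN type (ℓ=2): μ^(1)=1; μ^(2)=-1

((0, 0, 4); (1, 3, 0))


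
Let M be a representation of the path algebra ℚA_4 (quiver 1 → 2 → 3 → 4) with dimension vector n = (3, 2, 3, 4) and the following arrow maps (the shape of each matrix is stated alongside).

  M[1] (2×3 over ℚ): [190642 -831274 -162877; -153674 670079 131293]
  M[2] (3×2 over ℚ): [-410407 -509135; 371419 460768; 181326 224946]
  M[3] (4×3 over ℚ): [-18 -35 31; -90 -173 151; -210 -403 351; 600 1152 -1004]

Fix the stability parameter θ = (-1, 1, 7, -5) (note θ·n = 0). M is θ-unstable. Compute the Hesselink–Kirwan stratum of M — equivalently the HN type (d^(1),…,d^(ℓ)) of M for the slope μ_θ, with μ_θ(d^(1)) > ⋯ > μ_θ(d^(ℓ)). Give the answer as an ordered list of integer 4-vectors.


Via rank(M_{q-1}∘⋯∘M_p): M ≅ I[1,1], I[1,3], I[1,4], I[3,4], I[4,4]^2.
μ_θ-semistable layers: μ^(1)=7; μ^(2)=1; μ^(3)=-1; μ^(4)=-5

((0, 0, 1, 0); (0, 2, 2, 2); (3, 0, 0, 0); (0, 0, 0, 2))


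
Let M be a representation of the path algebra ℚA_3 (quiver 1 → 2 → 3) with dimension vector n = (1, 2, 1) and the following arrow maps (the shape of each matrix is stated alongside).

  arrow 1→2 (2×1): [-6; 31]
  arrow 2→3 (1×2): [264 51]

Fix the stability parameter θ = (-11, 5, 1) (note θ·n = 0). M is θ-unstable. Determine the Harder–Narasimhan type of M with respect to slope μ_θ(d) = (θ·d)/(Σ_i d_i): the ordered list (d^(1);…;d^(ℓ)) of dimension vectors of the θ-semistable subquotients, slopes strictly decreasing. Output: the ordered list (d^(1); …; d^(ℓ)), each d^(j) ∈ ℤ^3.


Interval decomposition of M: I[1,3], I[2,2].
HN type (ℓ=3): μ^(1)=5; μ^(2)=3; μ^(3)=-11

((0, 1, 0); (0, 1, 1); (1, 0, 0))


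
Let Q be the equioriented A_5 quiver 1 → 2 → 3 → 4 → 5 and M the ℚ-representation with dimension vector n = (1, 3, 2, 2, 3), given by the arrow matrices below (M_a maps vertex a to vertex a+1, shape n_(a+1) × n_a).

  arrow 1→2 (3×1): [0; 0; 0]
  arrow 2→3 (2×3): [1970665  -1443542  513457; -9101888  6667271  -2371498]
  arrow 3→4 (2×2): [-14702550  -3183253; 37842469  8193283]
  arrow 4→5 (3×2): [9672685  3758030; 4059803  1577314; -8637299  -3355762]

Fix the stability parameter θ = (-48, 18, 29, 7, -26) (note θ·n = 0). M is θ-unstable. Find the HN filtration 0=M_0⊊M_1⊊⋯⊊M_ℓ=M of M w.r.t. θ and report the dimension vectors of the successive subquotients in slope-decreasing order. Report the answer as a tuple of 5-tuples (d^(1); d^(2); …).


Barcode: M ≅ I[1,1], I[2,2], I[2,4], I[2,5], I[5,5]^2. HN layers by μ_θ (4 steps, strictly decreasing):
  μ^(1)=18; μ^(2)=7; μ^(3)=-26; μ^(4)=-48

((0, 2, 1, 1, 0); (0, 1, 1, 1, 1); (0, 0, 0, 0, 2); (1, 0, 0, 0, 0))


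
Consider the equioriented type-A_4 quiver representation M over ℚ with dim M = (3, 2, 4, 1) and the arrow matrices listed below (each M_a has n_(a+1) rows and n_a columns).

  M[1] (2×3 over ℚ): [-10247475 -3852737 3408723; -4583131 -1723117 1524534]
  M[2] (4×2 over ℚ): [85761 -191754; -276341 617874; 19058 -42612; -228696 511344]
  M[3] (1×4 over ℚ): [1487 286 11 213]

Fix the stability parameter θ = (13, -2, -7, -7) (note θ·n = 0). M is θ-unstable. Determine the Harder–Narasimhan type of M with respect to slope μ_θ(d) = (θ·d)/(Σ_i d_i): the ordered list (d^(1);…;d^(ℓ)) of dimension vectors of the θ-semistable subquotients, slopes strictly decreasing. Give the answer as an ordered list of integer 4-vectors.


Interval decomposition of M: I[1,1], I[1,2], I[1,4], I[3,3]^3.
HN type (ℓ=4): μ^(1)=13; μ^(2)=11/2; μ^(3)=-3/4; μ^(4)=-7

((1, 0, 0, 0); (1, 1, 0, 0); (1, 1, 1, 1); (0, 0, 3, 0))


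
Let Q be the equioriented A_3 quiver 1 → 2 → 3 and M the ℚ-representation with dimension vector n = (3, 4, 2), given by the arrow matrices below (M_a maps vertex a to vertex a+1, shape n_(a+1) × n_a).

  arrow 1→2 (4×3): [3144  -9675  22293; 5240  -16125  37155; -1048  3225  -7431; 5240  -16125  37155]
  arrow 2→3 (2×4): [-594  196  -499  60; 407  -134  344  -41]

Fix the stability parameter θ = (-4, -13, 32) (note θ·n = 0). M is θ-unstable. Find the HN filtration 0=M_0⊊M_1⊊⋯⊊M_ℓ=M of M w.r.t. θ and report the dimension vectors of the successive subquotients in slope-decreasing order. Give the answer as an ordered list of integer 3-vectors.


Via rank(M_{q-1}∘⋯∘M_p): M ≅ I[1,1]^2, I[1,3], I[2,2]^2, I[2,3].
μ_θ-semistable layers: μ^(1)=32; μ^(2)=-4; μ^(3)=-17/2; μ^(4)=-13

((0, 0, 2); (2, 0, 0); (1, 1, 0); (0, 3, 0))


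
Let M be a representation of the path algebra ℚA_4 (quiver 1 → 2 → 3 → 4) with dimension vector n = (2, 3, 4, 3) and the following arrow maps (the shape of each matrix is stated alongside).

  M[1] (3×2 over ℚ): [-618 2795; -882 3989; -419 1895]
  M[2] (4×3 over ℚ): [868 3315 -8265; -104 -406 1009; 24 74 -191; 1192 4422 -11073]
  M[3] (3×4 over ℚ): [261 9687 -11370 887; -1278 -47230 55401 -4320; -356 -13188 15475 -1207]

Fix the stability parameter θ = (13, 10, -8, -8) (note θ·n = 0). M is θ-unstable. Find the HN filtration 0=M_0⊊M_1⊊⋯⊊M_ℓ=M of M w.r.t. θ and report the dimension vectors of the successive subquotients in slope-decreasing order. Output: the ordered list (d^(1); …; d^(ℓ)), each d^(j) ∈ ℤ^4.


Via rank(M_{q-1}∘⋯∘M_p): M ≅ I[1,4]^2, I[2,2], I[3,3], I[3,4].
μ_θ-semistable layers: μ^(1)=10; μ^(2)=7/4; μ^(3)=-8

((0, 1, 0, 0); (2, 2, 2, 2); (0, 0, 2, 1))


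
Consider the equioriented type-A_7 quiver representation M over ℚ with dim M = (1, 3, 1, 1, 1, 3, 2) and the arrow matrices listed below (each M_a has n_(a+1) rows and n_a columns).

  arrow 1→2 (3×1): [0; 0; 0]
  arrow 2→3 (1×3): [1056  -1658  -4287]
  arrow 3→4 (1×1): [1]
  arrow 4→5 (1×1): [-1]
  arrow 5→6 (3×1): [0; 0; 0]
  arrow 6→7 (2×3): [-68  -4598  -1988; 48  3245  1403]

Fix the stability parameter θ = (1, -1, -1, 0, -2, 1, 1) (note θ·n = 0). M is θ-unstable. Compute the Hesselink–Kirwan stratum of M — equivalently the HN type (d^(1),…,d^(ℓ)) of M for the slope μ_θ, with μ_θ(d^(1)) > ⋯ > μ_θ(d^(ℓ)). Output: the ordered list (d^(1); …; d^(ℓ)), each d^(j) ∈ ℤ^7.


Interval decomposition of M: I[1,1], I[2,2]^2, I[2,5], I[6,6], I[6,7]^2.
HN type (ℓ=2): μ^(1)=1; μ^(2)=-1

((1, 0, 0, 0, 0, 3, 2); (0, 3, 1, 1, 1, 0, 0))


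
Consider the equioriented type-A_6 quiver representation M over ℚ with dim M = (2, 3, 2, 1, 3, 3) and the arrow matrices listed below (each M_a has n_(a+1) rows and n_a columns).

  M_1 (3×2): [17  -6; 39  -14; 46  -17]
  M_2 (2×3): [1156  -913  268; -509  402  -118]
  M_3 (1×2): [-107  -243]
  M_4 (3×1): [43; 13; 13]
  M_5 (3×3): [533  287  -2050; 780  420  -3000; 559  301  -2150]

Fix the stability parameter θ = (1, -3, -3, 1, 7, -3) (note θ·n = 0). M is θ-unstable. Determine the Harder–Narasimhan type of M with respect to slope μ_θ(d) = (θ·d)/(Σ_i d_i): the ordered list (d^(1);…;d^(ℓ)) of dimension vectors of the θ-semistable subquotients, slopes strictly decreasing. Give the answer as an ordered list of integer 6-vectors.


Interval decomposition of M: I[1,3], I[1,5], I[2,2], I[5,5], I[5,6], I[6,6]^2.
HN type (ℓ=5): μ^(1)=7; μ^(2)=2; μ^(3)=1; μ^(4)=-5/3; μ^(5)=-3

((0, 0, 0, 0, 2, 0); (0, 0, 0, 0, 1, 1); (0, 0, 0, 1, 0, 0); (2, 2, 2, 0, 0, 0); (0, 1, 0, 0, 0, 2))


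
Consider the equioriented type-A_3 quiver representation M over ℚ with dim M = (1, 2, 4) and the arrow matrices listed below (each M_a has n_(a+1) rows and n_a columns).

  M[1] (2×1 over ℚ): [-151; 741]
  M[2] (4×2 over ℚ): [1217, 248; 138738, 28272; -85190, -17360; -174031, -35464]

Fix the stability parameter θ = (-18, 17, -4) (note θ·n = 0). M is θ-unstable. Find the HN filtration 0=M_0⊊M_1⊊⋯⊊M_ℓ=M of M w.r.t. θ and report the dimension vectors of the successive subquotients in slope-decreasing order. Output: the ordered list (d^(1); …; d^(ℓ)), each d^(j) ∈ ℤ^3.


Interval decomposition of M: I[1,3], I[2,2], I[3,3]^3.
HN type (ℓ=4): μ^(1)=17; μ^(2)=13/2; μ^(3)=-4; μ^(4)=-18

((0, 1, 0); (0, 1, 1); (0, 0, 3); (1, 0, 0))


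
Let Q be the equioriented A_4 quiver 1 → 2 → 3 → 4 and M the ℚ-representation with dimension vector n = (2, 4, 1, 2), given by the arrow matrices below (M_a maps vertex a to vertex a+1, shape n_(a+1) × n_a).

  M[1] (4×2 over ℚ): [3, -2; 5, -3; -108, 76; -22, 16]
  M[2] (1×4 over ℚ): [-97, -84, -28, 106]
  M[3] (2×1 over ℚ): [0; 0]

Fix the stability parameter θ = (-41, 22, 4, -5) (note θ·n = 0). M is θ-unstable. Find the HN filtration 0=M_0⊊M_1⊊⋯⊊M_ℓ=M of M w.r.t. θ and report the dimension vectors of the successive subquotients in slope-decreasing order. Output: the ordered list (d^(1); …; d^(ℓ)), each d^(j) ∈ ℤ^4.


Interval decomposition of M: I[1,2], I[1,3], I[2,2]^2, I[4,4]^2.
HN type (ℓ=4): μ^(1)=22; μ^(2)=13; μ^(3)=-5; μ^(4)=-41

((0, 3, 0, 0); (0, 1, 1, 0); (0, 0, 0, 2); (2, 0, 0, 0))


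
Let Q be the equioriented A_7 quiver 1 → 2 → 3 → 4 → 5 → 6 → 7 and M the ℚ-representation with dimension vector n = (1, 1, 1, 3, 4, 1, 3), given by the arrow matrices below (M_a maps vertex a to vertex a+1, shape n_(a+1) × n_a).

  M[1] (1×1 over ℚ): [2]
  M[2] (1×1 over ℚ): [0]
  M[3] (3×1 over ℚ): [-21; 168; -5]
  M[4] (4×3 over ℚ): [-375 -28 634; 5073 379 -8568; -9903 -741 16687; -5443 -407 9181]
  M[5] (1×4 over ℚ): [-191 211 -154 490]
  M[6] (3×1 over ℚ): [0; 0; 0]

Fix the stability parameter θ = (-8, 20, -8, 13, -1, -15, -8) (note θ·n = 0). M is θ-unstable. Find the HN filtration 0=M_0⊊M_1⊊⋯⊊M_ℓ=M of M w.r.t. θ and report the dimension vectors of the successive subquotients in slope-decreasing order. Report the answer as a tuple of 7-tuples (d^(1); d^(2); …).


Via rank(M_{q-1}∘⋯∘M_p): M ≅ I[1,2], I[3,6], I[4,5]^2, I[5,5], I[7,7]^3.
μ_θ-semistable layers: μ^(1)=20; μ^(2)=6; μ^(3)=-1; μ^(4)=-8

((0, 1, 0, 0, 0, 0, 0); (0, 0, 0, 2, 2, 0, 0); (0, 0, 0, 1, 2, 1, 0); (1, 0, 1, 0, 0, 0, 3))


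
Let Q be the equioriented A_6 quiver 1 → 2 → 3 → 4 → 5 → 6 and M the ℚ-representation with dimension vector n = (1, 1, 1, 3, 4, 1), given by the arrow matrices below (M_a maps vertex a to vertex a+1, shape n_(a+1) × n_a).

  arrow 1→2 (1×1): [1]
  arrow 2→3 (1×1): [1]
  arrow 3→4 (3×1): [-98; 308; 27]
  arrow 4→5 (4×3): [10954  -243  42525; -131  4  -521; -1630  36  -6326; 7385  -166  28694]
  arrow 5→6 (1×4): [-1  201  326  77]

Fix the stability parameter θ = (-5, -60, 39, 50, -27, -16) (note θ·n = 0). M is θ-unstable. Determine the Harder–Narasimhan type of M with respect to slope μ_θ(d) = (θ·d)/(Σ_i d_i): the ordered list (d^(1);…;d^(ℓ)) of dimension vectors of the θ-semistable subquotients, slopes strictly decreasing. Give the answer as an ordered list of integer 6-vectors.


Barcode: M ≅ I[1,5], I[4,5], I[4,6], I[5,5]. HN layers by μ_θ (5 steps, strictly decreasing):
  μ^(1)=62/3; μ^(2)=23/2; μ^(3)=7/3; μ^(4)=-27; μ^(5)=-65/2

((0, 0, 1, 1, 1, 0); (0, 0, 0, 1, 1, 0); (0, 0, 0, 1, 1, 1); (0, 0, 0, 0, 1, 0); (1, 1, 0, 0, 0, 0))


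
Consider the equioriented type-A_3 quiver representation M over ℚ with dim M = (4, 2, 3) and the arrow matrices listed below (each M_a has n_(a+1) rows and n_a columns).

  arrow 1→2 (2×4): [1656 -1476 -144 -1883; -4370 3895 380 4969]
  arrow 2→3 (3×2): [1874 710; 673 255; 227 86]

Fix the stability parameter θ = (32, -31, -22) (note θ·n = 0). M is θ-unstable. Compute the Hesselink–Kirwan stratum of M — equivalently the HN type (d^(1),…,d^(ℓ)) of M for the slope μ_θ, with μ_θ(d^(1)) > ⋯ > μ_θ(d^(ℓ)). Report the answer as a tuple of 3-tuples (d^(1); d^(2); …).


Interval decomposition of M: I[1,1]^2, I[1,3]^2, I[3,3].
HN type (ℓ=3): μ^(1)=32; μ^(2)=-7; μ^(3)=-22

((2, 0, 0); (2, 2, 2); (0, 0, 1))


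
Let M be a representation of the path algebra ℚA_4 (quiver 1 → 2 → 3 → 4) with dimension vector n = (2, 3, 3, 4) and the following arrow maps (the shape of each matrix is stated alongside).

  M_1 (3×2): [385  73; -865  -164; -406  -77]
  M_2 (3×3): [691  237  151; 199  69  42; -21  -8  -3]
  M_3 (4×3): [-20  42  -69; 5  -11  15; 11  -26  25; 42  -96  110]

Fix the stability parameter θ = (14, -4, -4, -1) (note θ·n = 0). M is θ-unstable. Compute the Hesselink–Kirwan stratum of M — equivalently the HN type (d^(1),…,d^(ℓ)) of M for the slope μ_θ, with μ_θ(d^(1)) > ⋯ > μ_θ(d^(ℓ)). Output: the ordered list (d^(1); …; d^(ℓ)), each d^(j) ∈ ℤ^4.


Interval decomposition of M: I[1,4]^2, I[2,4], I[4,4].
HN type (ℓ=3): μ^(1)=5/4; μ^(2)=-1; μ^(3)=-4

((2, 2, 2, 2); (0, 0, 0, 2); (0, 1, 1, 0))


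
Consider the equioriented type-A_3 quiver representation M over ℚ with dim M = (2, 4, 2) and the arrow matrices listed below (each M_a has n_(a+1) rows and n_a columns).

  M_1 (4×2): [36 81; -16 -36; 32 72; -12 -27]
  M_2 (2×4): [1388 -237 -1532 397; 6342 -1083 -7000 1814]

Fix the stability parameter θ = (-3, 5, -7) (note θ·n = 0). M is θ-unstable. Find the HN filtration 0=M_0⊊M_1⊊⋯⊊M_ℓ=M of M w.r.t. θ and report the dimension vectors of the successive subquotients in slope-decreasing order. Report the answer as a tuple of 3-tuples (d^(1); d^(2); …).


Via rank(M_{q-1}∘⋯∘M_p): M ≅ I[1,1], I[1,3], I[2,2]^2, I[2,3].
μ_θ-semistable layers: μ^(1)=5; μ^(2)=-1; μ^(3)=-3

((0, 2, 0); (0, 2, 2); (2, 0, 0))


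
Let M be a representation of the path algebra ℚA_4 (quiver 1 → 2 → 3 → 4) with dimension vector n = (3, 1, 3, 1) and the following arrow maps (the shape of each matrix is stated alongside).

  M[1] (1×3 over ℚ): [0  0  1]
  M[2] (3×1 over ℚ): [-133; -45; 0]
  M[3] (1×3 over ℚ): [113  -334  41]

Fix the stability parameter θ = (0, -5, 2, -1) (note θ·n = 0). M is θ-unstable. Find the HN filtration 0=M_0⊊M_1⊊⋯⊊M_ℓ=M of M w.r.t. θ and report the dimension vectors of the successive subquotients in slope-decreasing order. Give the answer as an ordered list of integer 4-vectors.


Interval decomposition of M: I[1,1]^2, I[1,4], I[3,3]^2.
HN type (ℓ=4): μ^(1)=2; μ^(2)=1/2; μ^(3)=0; μ^(4)=-5/2

((0, 0, 2, 0); (0, 0, 1, 1); (2, 0, 0, 0); (1, 1, 0, 0))


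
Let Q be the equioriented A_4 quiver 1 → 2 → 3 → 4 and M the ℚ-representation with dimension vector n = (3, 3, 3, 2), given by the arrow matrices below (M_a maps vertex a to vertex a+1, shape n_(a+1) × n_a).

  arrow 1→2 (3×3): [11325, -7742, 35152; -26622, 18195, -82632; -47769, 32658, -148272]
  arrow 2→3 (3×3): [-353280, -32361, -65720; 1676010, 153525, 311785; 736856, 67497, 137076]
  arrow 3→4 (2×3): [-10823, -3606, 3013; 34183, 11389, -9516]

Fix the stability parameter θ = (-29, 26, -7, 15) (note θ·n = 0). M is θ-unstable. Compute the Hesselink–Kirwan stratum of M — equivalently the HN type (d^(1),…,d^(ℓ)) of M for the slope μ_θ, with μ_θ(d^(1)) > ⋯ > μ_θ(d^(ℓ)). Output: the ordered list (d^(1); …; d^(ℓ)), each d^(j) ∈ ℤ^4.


Via rank(M_{q-1}∘⋯∘M_p): M ≅ I[1,1], I[1,4]^2, I[2,2], I[3,3].
μ_θ-semistable layers: μ^(1)=26; μ^(2)=15; μ^(3)=19/2; μ^(4)=-7; μ^(5)=-29

((0, 1, 0, 0); (0, 0, 0, 2); (0, 2, 2, 0); (0, 0, 1, 0); (3, 0, 0, 0))


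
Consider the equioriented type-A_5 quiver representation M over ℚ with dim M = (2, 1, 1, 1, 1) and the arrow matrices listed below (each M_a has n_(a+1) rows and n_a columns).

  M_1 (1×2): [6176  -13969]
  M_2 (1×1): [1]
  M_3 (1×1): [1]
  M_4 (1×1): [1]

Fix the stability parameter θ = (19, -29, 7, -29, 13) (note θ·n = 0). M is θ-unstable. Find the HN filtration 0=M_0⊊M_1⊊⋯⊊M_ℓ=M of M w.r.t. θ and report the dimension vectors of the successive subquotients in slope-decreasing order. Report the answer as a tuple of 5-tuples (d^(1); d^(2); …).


Via rank(M_{q-1}∘⋯∘M_p): M ≅ I[1,1], I[1,5].
μ_θ-semistable layers: μ^(1)=19; μ^(2)=13; μ^(3)=-8

((1, 0, 0, 0, 0); (0, 0, 0, 0, 1); (1, 1, 1, 1, 0))
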